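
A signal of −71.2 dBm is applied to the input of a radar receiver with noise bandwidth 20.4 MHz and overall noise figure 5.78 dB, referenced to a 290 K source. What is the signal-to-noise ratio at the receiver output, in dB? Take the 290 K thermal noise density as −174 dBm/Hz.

Noise floor: N = −174 + 10 log₁₀(B) + NF
10 log₁₀(2.04×10⁷) = 73.1 dB
N = −174 + 73.1 + 5.78 = −95.12 dBm
SNR = P_sig − N = −71.2 − (−95.12) = 23.92 dB → 23.9 dB

23.9 dB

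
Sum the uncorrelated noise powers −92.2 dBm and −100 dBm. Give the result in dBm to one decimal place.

Convert to linear, add, convert back:
P₁ = 6.03×10⁻¹³ W, P₂ = 1.00×10⁻¹³ W
P_tot = 7.03×10⁻¹³ W → 10 log₁₀(P_tot / 10⁻³) = −91.5 dBm

−91.5 dBm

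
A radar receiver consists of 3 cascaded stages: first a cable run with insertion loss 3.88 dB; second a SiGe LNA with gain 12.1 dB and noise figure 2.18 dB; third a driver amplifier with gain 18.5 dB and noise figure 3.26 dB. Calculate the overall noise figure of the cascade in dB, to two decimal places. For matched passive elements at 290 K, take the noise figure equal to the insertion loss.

6.24 dB

Convert to linear (a loss of L dB is a gain of −L dB): F_i = 10^(NF_i/10), G_i = 10^(G_i,dB/10)
  Stage 1: F_1 = 10^(3.88/10) = 2.443, G_1 = 10^(−3.88/10) = 0.4093
  Stage 2: F_2 = 10^(2.18/10) = 1.652, G_2 = 10^(12.1/10) = 16.22
  Stage 3: F_3 = 10^(3.26/10) = 2.118, G_3 = 10^(18.5/10) = 70.79
Friis cascade:
  F = 2.443 + (1.652 − 1)/0.4093 + (2.118 − 1)/6.637 = 4.205
NF = 10 log₁₀(4.205) = 6.24 dB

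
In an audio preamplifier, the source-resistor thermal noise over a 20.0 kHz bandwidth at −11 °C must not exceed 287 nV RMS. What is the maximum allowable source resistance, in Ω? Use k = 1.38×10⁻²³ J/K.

285 Ω

T = −11 °C + 273.15 = 262.15 K
Johnson–Nyquist: V_n = √(4kTRB) ⇒ R = V_n² / (4kTB)
4kTB = 4 × 1.38×10⁻²³ × 262.15 × 2.00×10⁴ = 2.89×10⁻¹⁶
R = (2.87×10⁻⁷)² / 2.89×10⁻¹⁶ = 2.85×10² Ω = 285 Ω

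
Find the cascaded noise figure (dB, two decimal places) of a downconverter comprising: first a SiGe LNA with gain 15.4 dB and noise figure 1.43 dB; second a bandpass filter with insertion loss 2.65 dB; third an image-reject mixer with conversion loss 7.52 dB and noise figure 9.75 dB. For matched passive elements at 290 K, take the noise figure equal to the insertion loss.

Convert to linear (a loss of L dB is a gain of −L dB): F_i = 10^(NF_i/10), G_i = 10^(G_i,dB/10)
  Stage 1: F_1 = 10^(1.43/10) = 1.390, G_1 = 10^(15.4/10) = 34.67
  Stage 2: F_2 = 10^(2.65/10) = 1.841, G_2 = 10^(−2.65/10) = 0.5433
  Stage 3: F_3 = 10^(9.75/10) = 9.441, G_3 = 10^(−7.52/10) = 0.1770
Friis cascade:
  F = 1.390 + (1.841 − 1)/34.67 + (9.441 − 1)/18.84 = 1.862
NF = 10 log₁₀(1.862) = 2.70 dB

2.70 dB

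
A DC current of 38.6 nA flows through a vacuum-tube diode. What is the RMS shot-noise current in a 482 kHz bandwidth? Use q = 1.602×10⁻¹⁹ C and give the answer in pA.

77.2 pA

I_n = √(2qI·B)
2qI·B = 2 × 1.602×10⁻¹⁹ × 3.86×10⁻⁸ × 4.82×10⁵ = 5.96×10⁻²¹ A²
I_n = √(5.96×10⁻²¹) = 7.72×10⁻¹¹ A = 77.2 pA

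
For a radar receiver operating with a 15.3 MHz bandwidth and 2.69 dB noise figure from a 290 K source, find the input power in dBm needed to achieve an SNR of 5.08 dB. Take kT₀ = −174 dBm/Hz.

Sensitivity = −174 + 10 log₁₀(B) + NF + SNR_min
= −174 + 71.85 + 2.69 + 5.08
= −94.38 dBm → −94.4 dBm

−94.4 dBm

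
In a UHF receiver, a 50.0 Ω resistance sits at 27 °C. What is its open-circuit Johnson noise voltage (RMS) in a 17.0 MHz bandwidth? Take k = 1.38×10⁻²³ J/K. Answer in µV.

T = 27 °C + 273.15 = 300.15 K
V_n = √(4kTRB)
4kTRB = 4 × 1.38×10⁻²³ × 300.15 × 5.00×10¹ × 1.70×10⁷ = 1.41×10⁻¹¹ V²
V_n = √(1.41×10⁻¹¹) = 3.75×10⁻⁶ V = 3.75 µV

3.75 µV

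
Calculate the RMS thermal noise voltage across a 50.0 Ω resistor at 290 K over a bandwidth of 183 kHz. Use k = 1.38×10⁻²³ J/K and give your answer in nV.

V_n = √(4kTRB)
4kTRB = 4 × 1.38×10⁻²³ × 290 × 5.00×10¹ × 1.83×10⁵ = 1.46×10⁻¹³ V²
V_n = √(1.46×10⁻¹³) = 3.83×10⁻⁷ V = 383 nV

383 nV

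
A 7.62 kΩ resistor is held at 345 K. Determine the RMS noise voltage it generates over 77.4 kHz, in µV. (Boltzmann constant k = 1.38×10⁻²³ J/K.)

V_n = √(4kTRB)
4kTRB = 4 × 1.38×10⁻²³ × 345 × 7.62×10³ × 7.74×10⁴ = 1.12×10⁻¹¹ V²
V_n = √(1.12×10⁻¹¹) = 3.35×10⁻⁶ V = 3.35 µV

3.35 µV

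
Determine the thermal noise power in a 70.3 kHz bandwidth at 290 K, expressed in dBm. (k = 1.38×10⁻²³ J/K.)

P_n = kTB = 1.38×10⁻²³ × 290 × 7.03×10⁴ = 2.81×10⁻¹⁶ W
In dBm: 10 log₁₀(2.81×10⁻¹⁶ / 10⁻³) = −125.5 dBm

−125.5 dBm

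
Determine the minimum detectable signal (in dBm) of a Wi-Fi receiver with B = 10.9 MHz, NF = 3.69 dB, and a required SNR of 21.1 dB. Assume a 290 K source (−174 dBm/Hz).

−78.8 dBm

Sensitivity = −174 + 10 log₁₀(B) + NF + SNR_min
= −174 + 70.37 + 3.69 + 21.1
= −78.84 dBm → −78.8 dBm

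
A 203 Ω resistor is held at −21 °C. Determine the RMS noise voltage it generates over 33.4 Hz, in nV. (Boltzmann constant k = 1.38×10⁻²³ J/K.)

T = −21 °C + 273.15 = 252.15 K
V_n = √(4kTRB)
4kTRB = 4 × 1.38×10⁻²³ × 252.15 × 2.03×10² × 3.34×10¹ = 9.44×10⁻¹⁷ V²
V_n = √(9.44×10⁻¹⁷) = 9.71×10⁻⁹ V = 9.71 nV

9.71 nV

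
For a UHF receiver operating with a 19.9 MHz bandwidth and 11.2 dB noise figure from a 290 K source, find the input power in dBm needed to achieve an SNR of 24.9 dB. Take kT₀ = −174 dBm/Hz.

−64.9 dBm

Sensitivity = −174 + 10 log₁₀(B) + NF + SNR_min
= −174 + 72.99 + 11.2 + 24.9
= −64.91 dBm → −64.9 dBm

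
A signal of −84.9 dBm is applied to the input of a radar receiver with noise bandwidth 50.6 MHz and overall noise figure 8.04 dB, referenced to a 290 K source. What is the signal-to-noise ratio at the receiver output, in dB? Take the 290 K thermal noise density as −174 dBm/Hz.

4.0 dB

Noise floor: N = −174 + 10 log₁₀(B) + NF
10 log₁₀(5.06×10⁷) = 77.04 dB
N = −174 + 77.04 + 8.04 = −88.92 dBm
SNR = P_sig − N = −84.9 − (−88.92) = 4.02 dB → 4.0 dB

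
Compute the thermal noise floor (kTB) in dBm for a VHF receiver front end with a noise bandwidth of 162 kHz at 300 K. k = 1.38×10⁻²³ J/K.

P_n = kTB = 1.38×10⁻²³ × 300 × 1.62×10⁵ = 6.71×10⁻¹⁶ W
In dBm: 10 log₁₀(6.71×10⁻¹⁶ / 10⁻³) = −121.7 dBm

−121.7 dBm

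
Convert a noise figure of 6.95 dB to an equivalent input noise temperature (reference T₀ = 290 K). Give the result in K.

F = 10^(6.95/10) = 4.9545
T_e = (F − 1)·T₀ = (4.9545 − 1) × 290 = 1147 K

1147 K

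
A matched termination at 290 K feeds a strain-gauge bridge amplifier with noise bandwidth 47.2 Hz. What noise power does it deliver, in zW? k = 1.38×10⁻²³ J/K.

189 zW

P_n = kTB = 1.38×10⁻²³ × 290 × 4.72×10¹ = 1.89×10⁻¹⁹ W = 189 zW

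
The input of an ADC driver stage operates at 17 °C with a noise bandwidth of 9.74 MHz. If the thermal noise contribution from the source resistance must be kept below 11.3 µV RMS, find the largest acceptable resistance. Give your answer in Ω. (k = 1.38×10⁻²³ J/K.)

T = 17 °C + 273.15 = 290.15 K
Johnson–Nyquist: V_n = √(4kTRB) ⇒ R = V_n² / (4kTB)
4kTB = 4 × 1.38×10⁻²³ × 290.15 × 9.74×10⁶ = 1.56×10⁻¹³
R = (1.13×10⁻⁵)² / 1.56×10⁻¹³ = 8.19×10² Ω = 819 Ω

819 Ω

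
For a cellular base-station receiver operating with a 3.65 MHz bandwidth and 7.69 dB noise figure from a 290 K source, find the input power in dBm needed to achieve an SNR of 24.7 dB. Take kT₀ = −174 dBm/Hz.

−76.0 dBm

Sensitivity = −174 + 10 log₁₀(B) + NF + SNR_min
= −174 + 65.62 + 7.69 + 24.7
= −75.99 dBm → −76.0 dBm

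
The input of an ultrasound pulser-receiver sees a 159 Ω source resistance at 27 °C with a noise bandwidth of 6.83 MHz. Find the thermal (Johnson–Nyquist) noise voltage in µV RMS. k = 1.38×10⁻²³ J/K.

T = 27 °C + 273.15 = 300.15 K
V_n = √(4kTRB)
4kTRB = 4 × 1.38×10⁻²³ × 300.15 × 1.59×10² × 6.83×10⁶ = 1.80×10⁻¹¹ V²
V_n = √(1.80×10⁻¹¹) = 4.24×10⁻⁶ V = 4.24 µV

4.24 µV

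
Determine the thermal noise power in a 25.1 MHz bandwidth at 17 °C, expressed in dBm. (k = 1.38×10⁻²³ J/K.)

T = 17 °C + 273.15 = 290.15 K
P_n = kTB = 1.38×10⁻²³ × 290.15 × 2.51×10⁷ = 1.01×10⁻¹³ W
In dBm: 10 log₁₀(1.01×10⁻¹³ / 10⁻³) = −100.0 dBm

−100.0 dBm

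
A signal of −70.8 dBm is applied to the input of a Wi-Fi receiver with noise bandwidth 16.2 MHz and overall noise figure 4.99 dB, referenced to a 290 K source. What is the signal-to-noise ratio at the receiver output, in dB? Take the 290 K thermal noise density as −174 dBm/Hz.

Noise floor: N = −174 + 10 log₁₀(B) + NF
10 log₁₀(1.62×10⁷) = 72.1 dB
N = −174 + 72.1 + 4.99 = −96.91 dBm
SNR = P_sig − N = −70.8 − (−96.91) = 26.11 dB → 26.1 dB

26.1 dB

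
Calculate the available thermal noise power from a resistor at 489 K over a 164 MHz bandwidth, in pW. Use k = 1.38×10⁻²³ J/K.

1.11 pW

P_n = kTB = 1.38×10⁻²³ × 489 × 1.64×10⁸ = 1.11×10⁻¹² W = 1.11 pW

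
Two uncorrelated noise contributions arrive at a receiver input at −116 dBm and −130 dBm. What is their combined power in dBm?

Convert to linear, add, convert back:
P₁ = 2.51×10⁻¹⁵ W, P₂ = 1.00×10⁻¹⁶ W
P_tot = 2.61×10⁻¹⁵ W → 10 log₁₀(P_tot / 10⁻³) = −115.8 dBm

−115.8 dBm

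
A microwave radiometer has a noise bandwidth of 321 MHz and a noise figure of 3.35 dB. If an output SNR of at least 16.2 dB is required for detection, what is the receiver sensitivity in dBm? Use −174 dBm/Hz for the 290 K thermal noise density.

Sensitivity = −174 + 10 log₁₀(B) + NF + SNR_min
= −174 + 85.07 + 3.35 + 16.2
= −69.38 dBm → −69.4 dBm

−69.4 dBm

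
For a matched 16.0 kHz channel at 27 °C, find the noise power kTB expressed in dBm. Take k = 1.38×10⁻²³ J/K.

T = 27 °C + 273.15 = 300.15 K
P_n = kTB = 1.38×10⁻²³ × 300.15 × 1.60×10⁴ = 6.63×10⁻¹⁷ W
In dBm: 10 log₁₀(6.63×10⁻¹⁷ / 10⁻³) = −131.8 dBm

−131.8 dBm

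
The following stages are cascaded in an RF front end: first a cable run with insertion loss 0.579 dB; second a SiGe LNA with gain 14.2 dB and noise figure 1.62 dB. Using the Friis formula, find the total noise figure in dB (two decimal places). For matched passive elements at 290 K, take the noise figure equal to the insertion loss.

Convert to linear (a loss of L dB is a gain of −L dB): F_i = 10^(NF_i/10), G_i = 10^(G_i,dB/10)
  Stage 1: F_1 = 10^(0.579/10) = 1.143, G_1 = 10^(−0.579/10) = 0.8752
  Stage 2: F_2 = 10^(1.62/10) = 1.452, G_2 = 10^(14.2/10) = 26.30
Friis cascade:
  F = 1.143 + (1.452 − 1)/0.8752 = 1.659
NF = 10 log₁₀(1.659) = 2.20 dB

2.20 dB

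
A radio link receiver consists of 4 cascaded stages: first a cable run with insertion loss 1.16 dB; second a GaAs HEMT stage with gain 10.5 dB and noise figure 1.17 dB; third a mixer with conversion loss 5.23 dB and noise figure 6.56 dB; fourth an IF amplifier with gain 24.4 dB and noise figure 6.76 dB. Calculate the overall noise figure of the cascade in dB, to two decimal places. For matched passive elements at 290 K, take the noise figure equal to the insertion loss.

Convert to linear (a loss of L dB is a gain of −L dB): F_i = 10^(NF_i/10), G_i = 10^(G_i,dB/10)
  Stage 1: F_1 = 10^(1.16/10) = 1.306, G_1 = 10^(−1.16/10) = 0.7656
  Stage 2: F_2 = 10^(1.17/10) = 1.309, G_2 = 10^(10.5/10) = 11.22
  Stage 3: F_3 = 10^(6.56/10) = 4.529, G_3 = 10^(−5.23/10) = 0.2999
  Stage 4: F_4 = 10^(6.76/10) = 4.742, G_4 = 10^(24.4/10) = 275.4
Friis cascade:
  F = 1.306 + (1.309 − 1)/0.7656 + (4.529 − 1)/8.590 + (4.742 − 1)/2.576 = 3.573
NF = 10 log₁₀(3.573) = 5.53 dB

5.53 dB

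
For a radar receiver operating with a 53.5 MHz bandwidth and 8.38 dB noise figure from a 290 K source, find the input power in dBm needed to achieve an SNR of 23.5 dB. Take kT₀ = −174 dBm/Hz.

Sensitivity = −174 + 10 log₁₀(B) + NF + SNR_min
= −174 + 77.28 + 8.38 + 23.5
= −64.84 dBm → −64.8 dBm

−64.8 dBm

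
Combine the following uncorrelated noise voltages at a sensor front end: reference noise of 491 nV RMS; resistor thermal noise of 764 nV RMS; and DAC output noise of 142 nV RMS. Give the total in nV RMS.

Uncorrelated sources add in power (mean-square): V_tot = √(ΣV_i²)
V_tot = √[(4.91×10⁻⁷)² + (7.64×10⁻⁷)² + (1.42×10⁻⁷)²] = 9.19×10⁻⁷ V = 919 nV

919 nV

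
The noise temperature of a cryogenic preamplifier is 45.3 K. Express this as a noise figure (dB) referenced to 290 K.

0.630 dB

F = 1 + T_e/T₀ = 1 + 45.3/290 = 1.15621
NF = 10 log₁₀(1.15621) = 0.630 dB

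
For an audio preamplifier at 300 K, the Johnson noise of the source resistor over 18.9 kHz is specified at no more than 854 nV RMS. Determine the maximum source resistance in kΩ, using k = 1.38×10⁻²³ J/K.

Johnson–Nyquist: V_n = √(4kTRB) ⇒ R = V_n² / (4kTB)
4kTB = 4 × 1.38×10⁻²³ × 300 × 1.89×10⁴ = 3.13×10⁻¹⁶
R = (8.54×10⁻⁷)² / 3.13×10⁻¹⁶ = 2.33×10³ Ω = 2.33 kΩ

2.33 kΩ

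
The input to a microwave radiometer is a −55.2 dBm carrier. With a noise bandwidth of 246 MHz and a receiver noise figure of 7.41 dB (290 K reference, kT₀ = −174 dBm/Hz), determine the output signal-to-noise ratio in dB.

Noise floor: N = −174 + 10 log₁₀(B) + NF
10 log₁₀(2.46×10⁸) = 83.91 dB
N = −174 + 83.91 + 7.41 = −82.68 dBm
SNR = P_sig − N = −55.2 − (−82.68) = 27.48 dB → 27.5 dB

27.5 dB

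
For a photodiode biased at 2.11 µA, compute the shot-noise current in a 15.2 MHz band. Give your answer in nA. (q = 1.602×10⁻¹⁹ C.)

3.21 nA

I_n = √(2qI·B)
2qI·B = 2 × 1.602×10⁻¹⁹ × 2.11×10⁻⁶ × 1.52×10⁷ = 1.03×10⁻¹⁷ A²
I_n = √(1.03×10⁻¹⁷) = 3.21×10⁻⁹ A = 3.21 nA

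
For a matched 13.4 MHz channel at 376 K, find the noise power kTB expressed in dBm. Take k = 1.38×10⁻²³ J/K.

−101.6 dBm

P_n = kTB = 1.38×10⁻²³ × 376 × 1.34×10⁷ = 6.95×10⁻¹⁴ W
In dBm: 10 log₁₀(6.95×10⁻¹⁴ / 10⁻³) = −101.6 dBm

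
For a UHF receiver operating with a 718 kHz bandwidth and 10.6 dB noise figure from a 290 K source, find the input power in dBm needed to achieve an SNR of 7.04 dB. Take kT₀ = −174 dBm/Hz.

Sensitivity = −174 + 10 log₁₀(B) + NF + SNR_min
= −174 + 58.56 + 10.6 + 7.04
= −97.80 dBm → −97.8 dBm

−97.8 dBm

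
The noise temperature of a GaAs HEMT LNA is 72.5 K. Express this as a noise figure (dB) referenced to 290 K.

0.969 dB

F = 1 + T_e/T₀ = 1 + 72.5/290 = 1.25
NF = 10 log₁₀(1.25) = 0.969 dB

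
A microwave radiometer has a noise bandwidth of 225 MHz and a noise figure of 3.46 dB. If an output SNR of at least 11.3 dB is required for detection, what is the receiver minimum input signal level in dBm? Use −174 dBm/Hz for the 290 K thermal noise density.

−75.7 dBm

Sensitivity = −174 + 10 log₁₀(B) + NF + SNR_min
= −174 + 83.52 + 3.46 + 11.3
= −75.72 dBm → −75.7 dBm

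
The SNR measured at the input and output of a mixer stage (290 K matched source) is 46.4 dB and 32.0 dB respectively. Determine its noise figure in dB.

14.4 dB

NF (dB) = SNR_in(dB) − SNR_out(dB) when the source is at T₀
NF = 46.4 − 32.0 = 14.4 dB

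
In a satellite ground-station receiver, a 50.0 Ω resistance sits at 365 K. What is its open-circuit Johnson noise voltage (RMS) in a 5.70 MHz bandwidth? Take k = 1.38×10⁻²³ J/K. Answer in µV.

V_n = √(4kTRB)
4kTRB = 4 × 1.38×10⁻²³ × 365 × 5.00×10¹ × 5.70×10⁶ = 5.74×10⁻¹² V²
V_n = √(5.74×10⁻¹²) = 2.40×10⁻⁶ V = 2.40 µV

2.40 µV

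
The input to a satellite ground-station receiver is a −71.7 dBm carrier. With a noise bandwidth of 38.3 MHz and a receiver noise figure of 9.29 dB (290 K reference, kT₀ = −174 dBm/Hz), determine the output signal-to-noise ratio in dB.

Noise floor: N = −174 + 10 log₁₀(B) + NF
10 log₁₀(3.83×10⁷) = 75.83 dB
N = −174 + 75.83 + 9.29 = −88.88 dBm
SNR = P_sig − N = −71.7 − (−88.88) = 17.18 dB → 17.2 dB

17.2 dB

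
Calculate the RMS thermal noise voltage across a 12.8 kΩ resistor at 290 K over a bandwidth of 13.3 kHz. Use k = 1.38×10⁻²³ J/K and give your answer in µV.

V_n = √(4kTRB)
4kTRB = 4 × 1.38×10⁻²³ × 290 × 1.28×10⁴ × 1.33×10⁴ = 2.73×10⁻¹² V²
V_n = √(2.73×10⁻¹²) = 1.65×10⁻⁶ V = 1.65 µV

1.65 µV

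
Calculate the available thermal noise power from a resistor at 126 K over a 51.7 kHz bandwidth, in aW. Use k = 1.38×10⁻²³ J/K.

89.9 aW

P_n = kTB = 1.38×10⁻²³ × 126 × 5.17×10⁴ = 8.99×10⁻¹⁷ W = 89.9 aW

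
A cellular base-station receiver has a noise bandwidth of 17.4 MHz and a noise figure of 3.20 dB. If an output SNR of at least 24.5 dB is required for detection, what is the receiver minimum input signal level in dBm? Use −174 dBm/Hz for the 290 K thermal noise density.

−73.9 dBm

Sensitivity = −174 + 10 log₁₀(B) + NF + SNR_min
= −174 + 72.41 + 3.20 + 24.5
= −73.89 dBm → −73.9 dBm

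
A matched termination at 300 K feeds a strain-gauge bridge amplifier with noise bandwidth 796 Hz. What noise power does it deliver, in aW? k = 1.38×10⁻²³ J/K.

3.30 aW

P_n = kTB = 1.38×10⁻²³ × 300 × 7.96×10² = 3.30×10⁻¹⁸ W = 3.30 aW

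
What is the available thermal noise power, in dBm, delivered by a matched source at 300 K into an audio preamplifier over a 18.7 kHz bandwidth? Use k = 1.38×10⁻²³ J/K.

P_n = kTB = 1.38×10⁻²³ × 300 × 1.87×10⁴ = 7.74×10⁻¹⁷ W
In dBm: 10 log₁₀(7.74×10⁻¹⁷ / 10⁻³) = −131.1 dBm

−131.1 dBm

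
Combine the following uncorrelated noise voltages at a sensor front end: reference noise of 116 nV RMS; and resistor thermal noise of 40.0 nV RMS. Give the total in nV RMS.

Uncorrelated sources add in power (mean-square): V_tot = √(ΣV_i²)
V_tot = √[(1.16×10⁻⁷)² + (4.00×10⁻⁸)²] = 1.23×10⁻⁷ V = 123 nV

123 nV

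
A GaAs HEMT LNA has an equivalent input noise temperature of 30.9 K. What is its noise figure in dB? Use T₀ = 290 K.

F = 1 + T_e/T₀ = 1 + 30.9/290 = 1.10655
NF = 10 log₁₀(1.10655) = 0.440 dB

0.440 dB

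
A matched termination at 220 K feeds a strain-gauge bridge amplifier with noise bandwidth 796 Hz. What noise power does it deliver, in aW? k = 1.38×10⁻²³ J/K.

2.42 aW

P_n = kTB = 1.38×10⁻²³ × 220 × 7.96×10² = 2.42×10⁻¹⁸ W = 2.42 aW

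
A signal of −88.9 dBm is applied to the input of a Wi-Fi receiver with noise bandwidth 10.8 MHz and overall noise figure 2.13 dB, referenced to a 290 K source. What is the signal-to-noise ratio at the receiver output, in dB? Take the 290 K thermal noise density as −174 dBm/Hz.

Noise floor: N = −174 + 10 log₁₀(B) + NF
10 log₁₀(1.08×10⁷) = 70.33 dB
N = −174 + 70.33 + 2.13 = −101.54 dBm
SNR = P_sig − N = −88.9 − (−101.54) = 12.64 dB → 12.6 dB

12.6 dB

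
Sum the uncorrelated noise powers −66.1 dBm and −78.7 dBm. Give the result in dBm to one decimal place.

Convert to linear, add, convert back:
P₁ = 2.45×10⁻¹⁰ W, P₂ = 1.35×10⁻¹¹ W
P_tot = 2.59×10⁻¹⁰ W → 10 log₁₀(P_tot / 10⁻³) = −65.9 dBm

−65.9 dBm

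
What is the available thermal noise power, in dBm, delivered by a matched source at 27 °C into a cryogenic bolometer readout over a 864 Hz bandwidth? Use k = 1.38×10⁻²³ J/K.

−144.5 dBm

T = 27 °C + 273.15 = 300.15 K
P_n = kTB = 1.38×10⁻²³ × 300.15 × 8.64×10² = 3.58×10⁻¹⁸ W
In dBm: 10 log₁₀(3.58×10⁻¹⁸ / 10⁻³) = −144.5 dBm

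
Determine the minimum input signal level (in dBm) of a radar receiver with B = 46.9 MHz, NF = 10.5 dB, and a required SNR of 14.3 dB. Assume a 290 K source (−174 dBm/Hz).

Sensitivity = −174 + 10 log₁₀(B) + NF + SNR_min
= −174 + 76.71 + 10.5 + 14.3
= −72.49 dBm → −72.5 dBm

−72.5 dBm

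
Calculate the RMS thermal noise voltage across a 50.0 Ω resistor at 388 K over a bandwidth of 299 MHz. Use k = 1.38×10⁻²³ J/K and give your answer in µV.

V_n = √(4kTRB)
4kTRB = 4 × 1.38×10⁻²³ × 388 × 5.00×10¹ × 2.99×10⁸ = 3.20×10⁻¹⁰ V²
V_n = √(3.20×10⁻¹⁰) = 1.79×10⁻⁵ V = 17.9 µV

17.9 µV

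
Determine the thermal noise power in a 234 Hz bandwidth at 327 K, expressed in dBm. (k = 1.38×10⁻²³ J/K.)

−149.8 dBm

P_n = kTB = 1.38×10⁻²³ × 327 × 2.34×10² = 1.06×10⁻¹⁸ W
In dBm: 10 log₁₀(1.06×10⁻¹⁸ / 10⁻³) = −149.8 dBm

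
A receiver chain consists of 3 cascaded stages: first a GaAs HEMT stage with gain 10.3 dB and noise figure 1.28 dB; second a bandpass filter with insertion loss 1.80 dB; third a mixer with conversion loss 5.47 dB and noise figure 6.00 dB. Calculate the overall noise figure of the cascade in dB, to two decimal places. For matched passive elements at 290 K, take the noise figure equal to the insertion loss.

Convert to linear (a loss of L dB is a gain of −L dB): F_i = 10^(NF_i/10), G_i = 10^(G_i,dB/10)
  Stage 1: F_1 = 10^(1.28/10) = 1.343, G_1 = 10^(10.3/10) = 10.72
  Stage 2: F_2 = 10^(1.80/10) = 1.514, G_2 = 10^(−1.80/10) = 0.6607
  Stage 3: F_3 = 10^(6.00/10) = 3.981, G_3 = 10^(−5.47/10) = 0.2838
Friis cascade:
  F = 1.343 + (1.514 − 1)/10.72 + (3.981 − 1)/7.079 = 1.812
NF = 10 log₁₀(1.812) = 2.58 dB

2.58 dB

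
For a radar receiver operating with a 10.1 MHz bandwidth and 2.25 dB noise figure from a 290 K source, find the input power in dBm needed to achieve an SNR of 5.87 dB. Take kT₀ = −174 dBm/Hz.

−95.8 dBm

Sensitivity = −174 + 10 log₁₀(B) + NF + SNR_min
= −174 + 70.04 + 2.25 + 5.87
= −95.84 dBm → −95.8 dBm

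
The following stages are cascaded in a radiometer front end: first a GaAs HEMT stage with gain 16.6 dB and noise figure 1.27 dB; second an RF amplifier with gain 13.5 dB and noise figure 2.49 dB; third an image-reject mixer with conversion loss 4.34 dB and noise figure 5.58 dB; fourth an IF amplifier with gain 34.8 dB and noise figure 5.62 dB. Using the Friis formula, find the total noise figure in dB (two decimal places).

Convert to linear (a loss of L dB is a gain of −L dB): F_i = 10^(NF_i/10), G_i = 10^(G_i,dB/10)
  Stage 1: F_1 = 10^(1.27/10) = 1.340, G_1 = 10^(16.6/10) = 45.71
  Stage 2: F_2 = 10^(2.49/10) = 1.774, G_2 = 10^(13.5/10) = 22.39
  Stage 3: F_3 = 10^(5.58/10) = 3.614, G_3 = 10^(−4.34/10) = 0.3681
  Stage 4: F_4 = 10^(5.62/10) = 3.648, G_4 = 10^(34.8/10) = 3020
Friis cascade:
  F = 1.340 + (1.774 − 1)/45.71 + (3.614 − 1)/1023 + (3.648 − 1)/376.7 = 1.366
NF = 10 log₁₀(1.366) = 1.36 dB

1.36 dB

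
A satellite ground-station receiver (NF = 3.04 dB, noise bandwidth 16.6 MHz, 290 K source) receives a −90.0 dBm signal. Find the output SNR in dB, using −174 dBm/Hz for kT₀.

8.8 dB

Noise floor: N = −174 + 10 log₁₀(B) + NF
10 log₁₀(1.66×10⁷) = 72.2 dB
N = −174 + 72.2 + 3.04 = −98.76 dBm
SNR = P_sig − N = −90.0 − (−98.76) = 8.76 dB → 8.8 dB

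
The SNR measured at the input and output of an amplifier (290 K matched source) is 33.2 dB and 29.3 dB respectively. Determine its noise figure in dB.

NF (dB) = SNR_in(dB) − SNR_out(dB) when the source is at T₀
NF = 33.2 − 29.3 = 3.9 dB

3.9 dB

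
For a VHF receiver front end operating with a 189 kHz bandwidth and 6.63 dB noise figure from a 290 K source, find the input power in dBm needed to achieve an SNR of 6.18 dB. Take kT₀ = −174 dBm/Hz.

Sensitivity = −174 + 10 log₁₀(B) + NF + SNR_min
= −174 + 52.76 + 6.63 + 6.18
= −108.43 dBm → −108.4 dBm

−108.4 dBm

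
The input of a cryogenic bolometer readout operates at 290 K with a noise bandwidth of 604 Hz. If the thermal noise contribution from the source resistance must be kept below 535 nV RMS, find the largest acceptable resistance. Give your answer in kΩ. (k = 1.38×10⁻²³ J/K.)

Johnson–Nyquist: V_n = √(4kTRB) ⇒ R = V_n² / (4kTB)
4kTB = 4 × 1.38×10⁻²³ × 290 × 6.04×10² = 9.67×10⁻¹⁸
R = (5.35×10⁻⁷)² / 9.67×10⁻¹⁸ = 2.96×10⁴ Ω = 29.6 kΩ

29.6 kΩ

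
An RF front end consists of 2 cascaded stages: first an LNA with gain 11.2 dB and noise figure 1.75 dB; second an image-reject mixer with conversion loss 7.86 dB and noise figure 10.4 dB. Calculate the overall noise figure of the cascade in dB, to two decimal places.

Convert to linear (a loss of L dB is a gain of −L dB): F_i = 10^(NF_i/10), G_i = 10^(G_i,dB/10)
  Stage 1: F_1 = 10^(1.75/10) = 1.496, G_1 = 10^(11.2/10) = 13.18
  Stage 2: F_2 = 10^(10.4/10) = 10.96, G_2 = 10^(−7.86/10) = 0.1637
Friis cascade:
  F = 1.496 + (10.96 − 1)/13.18 = 2.252
NF = 10 log₁₀(2.252) = 3.53 dB

3.53 dB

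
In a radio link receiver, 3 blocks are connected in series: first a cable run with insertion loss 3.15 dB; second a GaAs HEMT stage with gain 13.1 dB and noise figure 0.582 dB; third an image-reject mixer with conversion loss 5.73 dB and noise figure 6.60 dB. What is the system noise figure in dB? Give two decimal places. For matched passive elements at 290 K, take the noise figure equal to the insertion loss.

Convert to linear (a loss of L dB is a gain of −L dB): F_i = 10^(NF_i/10), G_i = 10^(G_i,dB/10)
  Stage 1: F_1 = 10^(3.15/10) = 2.065, G_1 = 10^(−3.15/10) = 0.4842
  Stage 2: F_2 = 10^(0.582/10) = 1.143, G_2 = 10^(13.1/10) = 20.42
  Stage 3: F_3 = 10^(6.60/10) = 4.571, G_3 = 10^(−5.73/10) = 0.2673
Friis cascade:
  F = 2.065 + (1.143 − 1)/0.4842 + (4.571 − 1)/9.886 = 2.723
NF = 10 log₁₀(2.723) = 4.35 dB

4.35 dB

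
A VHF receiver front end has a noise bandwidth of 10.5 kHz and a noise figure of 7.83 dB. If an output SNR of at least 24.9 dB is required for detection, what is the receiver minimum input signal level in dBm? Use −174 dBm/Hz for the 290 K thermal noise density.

Sensitivity = −174 + 10 log₁₀(B) + NF + SNR_min
= −174 + 40.21 + 7.83 + 24.9
= −101.06 dBm → −101.1 dBm

−101.1 dBm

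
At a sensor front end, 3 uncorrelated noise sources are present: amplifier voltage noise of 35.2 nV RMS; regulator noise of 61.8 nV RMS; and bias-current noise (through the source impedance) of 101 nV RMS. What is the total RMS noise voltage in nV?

Uncorrelated sources add in power (mean-square): V_tot = √(ΣV_i²)
V_tot = √[(3.52×10⁻⁸)² + (6.18×10⁻⁸)² + (1.01×10⁻⁷)²] = 1.24×10⁻⁷ V = 124 nV

124 nV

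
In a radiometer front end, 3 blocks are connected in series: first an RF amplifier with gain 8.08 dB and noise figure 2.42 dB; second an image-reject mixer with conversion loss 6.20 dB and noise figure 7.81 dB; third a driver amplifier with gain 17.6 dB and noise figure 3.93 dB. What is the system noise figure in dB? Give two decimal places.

5.42 dB

Convert to linear (a loss of L dB is a gain of −L dB): F_i = 10^(NF_i/10), G_i = 10^(G_i,dB/10)
  Stage 1: F_1 = 10^(2.42/10) = 1.746, G_1 = 10^(8.08/10) = 6.427
  Stage 2: F_2 = 10^(7.81/10) = 6.039, G_2 = 10^(−6.20/10) = 0.2399
  Stage 3: F_3 = 10^(3.93/10) = 2.472, G_3 = 10^(17.6/10) = 57.54
Friis cascade:
  F = 1.746 + (6.039 − 1)/6.427 + (2.472 − 1)/1.542 = 3.485
NF = 10 log₁₀(3.485) = 5.42 dB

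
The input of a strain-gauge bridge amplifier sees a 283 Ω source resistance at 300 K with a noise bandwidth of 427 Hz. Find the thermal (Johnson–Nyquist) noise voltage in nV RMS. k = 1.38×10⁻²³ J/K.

44.7 nV

V_n = √(4kTRB)
4kTRB = 4 × 1.38×10⁻²³ × 300 × 2.83×10² × 4.27×10² = 2.00×10⁻¹⁵ V²
V_n = √(2.00×10⁻¹⁵) = 4.47×10⁻⁸ V = 44.7 nV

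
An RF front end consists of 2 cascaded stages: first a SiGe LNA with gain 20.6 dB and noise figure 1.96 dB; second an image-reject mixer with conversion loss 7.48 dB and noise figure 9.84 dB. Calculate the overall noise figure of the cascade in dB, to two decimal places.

Convert to linear (a loss of L dB is a gain of −L dB): F_i = 10^(NF_i/10), G_i = 10^(G_i,dB/10)
  Stage 1: F_1 = 10^(1.96/10) = 1.570, G_1 = 10^(20.6/10) = 114.8
  Stage 2: F_2 = 10^(9.84/10) = 9.638, G_2 = 10^(−7.48/10) = 0.1786
Friis cascade:
  F = 1.570 + (9.638 − 1)/114.8 = 1.646
NF = 10 log₁₀(1.646) = 2.16 dB

2.16 dB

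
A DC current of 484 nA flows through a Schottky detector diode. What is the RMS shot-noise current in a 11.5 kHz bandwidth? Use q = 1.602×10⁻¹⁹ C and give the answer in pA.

I_n = √(2qI·B)
2qI·B = 2 × 1.602×10⁻¹⁹ × 4.84×10⁻⁷ × 1.15×10⁴ = 1.78×10⁻²¹ A²
I_n = √(1.78×10⁻²¹) = 4.22×10⁻¹¹ A = 42.2 pA

42.2 pA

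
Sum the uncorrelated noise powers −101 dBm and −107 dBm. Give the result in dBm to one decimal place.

−100.0 dBm

Convert to linear, add, convert back:
P₁ = 7.94×10⁻¹⁴ W, P₂ = 2.00×10⁻¹⁴ W
P_tot = 9.94×10⁻¹⁴ W → 10 log₁₀(P_tot / 10⁻³) = −100.0 dBm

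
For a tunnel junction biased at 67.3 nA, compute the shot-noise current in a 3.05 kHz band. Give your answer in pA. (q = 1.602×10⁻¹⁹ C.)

8.11 pA

I_n = √(2qI·B)
2qI·B = 2 × 1.602×10⁻¹⁹ × 6.73×10⁻⁸ × 3.05×10³ = 6.58×10⁻²³ A²
I_n = √(6.58×10⁻²³) = 8.11×10⁻¹² A = 8.11 pA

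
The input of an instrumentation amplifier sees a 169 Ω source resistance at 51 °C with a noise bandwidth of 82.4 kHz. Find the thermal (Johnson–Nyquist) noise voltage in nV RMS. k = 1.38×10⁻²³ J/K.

499 nV

T = 51 °C + 273.15 = 324.15 K
V_n = √(4kTRB)
4kTRB = 4 × 1.38×10⁻²³ × 324.15 × 1.69×10² × 8.24×10⁴ = 2.49×10⁻¹³ V²
V_n = √(2.49×10⁻¹³) = 4.99×10⁻⁷ V = 499 nV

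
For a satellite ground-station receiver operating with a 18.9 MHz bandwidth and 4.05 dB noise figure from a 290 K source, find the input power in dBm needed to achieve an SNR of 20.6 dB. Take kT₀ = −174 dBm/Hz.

−76.6 dBm

Sensitivity = −174 + 10 log₁₀(B) + NF + SNR_min
= −174 + 72.76 + 4.05 + 20.6
= −76.59 dBm → −76.6 dBm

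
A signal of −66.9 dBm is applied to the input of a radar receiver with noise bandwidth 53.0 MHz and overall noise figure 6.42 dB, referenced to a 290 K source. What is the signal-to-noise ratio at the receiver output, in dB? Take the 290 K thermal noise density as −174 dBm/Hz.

23.4 dB

Noise floor: N = −174 + 10 log₁₀(B) + NF
10 log₁₀(5.30×10⁷) = 77.24 dB
N = −174 + 77.24 + 6.42 = −90.34 dBm
SNR = P_sig − N = −66.9 − (−90.34) = 23.44 dB → 23.4 dB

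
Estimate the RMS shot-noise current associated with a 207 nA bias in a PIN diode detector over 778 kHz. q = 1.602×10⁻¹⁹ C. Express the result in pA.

227 pA

I_n = √(2qI·B)
2qI·B = 2 × 1.602×10⁻¹⁹ × 2.07×10⁻⁷ × 7.78×10⁵ = 5.16×10⁻²⁰ A²
I_n = √(5.16×10⁻²⁰) = 2.27×10⁻¹⁰ A = 227 pA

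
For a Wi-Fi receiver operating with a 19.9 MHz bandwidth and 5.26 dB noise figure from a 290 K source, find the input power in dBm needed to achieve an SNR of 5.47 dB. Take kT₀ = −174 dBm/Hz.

−90.3 dBm

Sensitivity = −174 + 10 log₁₀(B) + NF + SNR_min
= −174 + 72.99 + 5.26 + 5.47
= −90.28 dBm → −90.3 dBm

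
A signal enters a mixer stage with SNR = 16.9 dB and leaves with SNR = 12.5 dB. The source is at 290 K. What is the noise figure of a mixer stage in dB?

4.4 dB

NF (dB) = SNR_in(dB) − SNR_out(dB) when the source is at T₀
NF = 16.9 − 12.5 = 4.4 dB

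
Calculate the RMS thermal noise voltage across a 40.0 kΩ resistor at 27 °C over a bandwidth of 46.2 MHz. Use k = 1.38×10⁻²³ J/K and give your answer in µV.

175 µV

T = 27 °C + 273.15 = 300.15 K
V_n = √(4kTRB)
4kTRB = 4 × 1.38×10⁻²³ × 300.15 × 4.00×10⁴ × 4.62×10⁷ = 3.06×10⁻⁸ V²
V_n = √(3.06×10⁻⁸) = 1.75×10⁻⁴ V = 175 µV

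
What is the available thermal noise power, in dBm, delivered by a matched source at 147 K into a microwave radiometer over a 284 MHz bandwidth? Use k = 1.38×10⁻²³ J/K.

P_n = kTB = 1.38×10⁻²³ × 147 × 2.84×10⁸ = 5.76×10⁻¹³ W
In dBm: 10 log₁₀(5.76×10⁻¹³ / 10⁻³) = −92.4 dBm

−92.4 dBm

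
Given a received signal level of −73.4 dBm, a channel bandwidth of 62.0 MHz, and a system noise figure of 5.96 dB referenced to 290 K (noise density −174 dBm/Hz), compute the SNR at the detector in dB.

16.7 dB

Noise floor: N = −174 + 10 log₁₀(B) + NF
10 log₁₀(6.20×10⁷) = 77.92 dB
N = −174 + 77.92 + 5.96 = −90.12 dBm
SNR = P_sig − N = −73.4 − (−90.12) = 16.72 dB → 16.7 dB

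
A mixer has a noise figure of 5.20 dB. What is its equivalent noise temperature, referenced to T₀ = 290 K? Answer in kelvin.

F = 10^(5.20/10) = 3.31131
T_e = (F − 1)·T₀ = (3.31131 − 1) × 290 = 670 K

670 K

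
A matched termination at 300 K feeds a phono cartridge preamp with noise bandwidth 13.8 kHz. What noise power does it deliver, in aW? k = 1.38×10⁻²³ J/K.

57.1 aW

P_n = kTB = 1.38×10⁻²³ × 300 × 1.38×10⁴ = 5.71×10⁻¹⁷ W = 57.1 aW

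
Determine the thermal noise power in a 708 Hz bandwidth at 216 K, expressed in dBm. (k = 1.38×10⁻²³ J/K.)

P_n = kTB = 1.38×10⁻²³ × 216 × 7.08×10² = 2.11×10⁻¹⁸ W
In dBm: 10 log₁₀(2.11×10⁻¹⁸ / 10⁻³) = −146.8 dBm

−146.8 dBm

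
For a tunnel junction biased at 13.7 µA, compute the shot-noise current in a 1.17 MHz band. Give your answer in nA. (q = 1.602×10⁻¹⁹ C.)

I_n = √(2qI·B)
2qI·B = 2 × 1.602×10⁻¹⁹ × 1.37×10⁻⁵ × 1.17×10⁶ = 5.14×10⁻¹⁸ A²
I_n = √(5.14×10⁻¹⁸) = 2.27×10⁻⁹ A = 2.27 nA

2.27 nA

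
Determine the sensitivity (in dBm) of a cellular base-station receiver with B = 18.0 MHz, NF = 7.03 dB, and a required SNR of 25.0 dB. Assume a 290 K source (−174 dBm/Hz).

−69.4 dBm

Sensitivity = −174 + 10 log₁₀(B) + NF + SNR_min
= −174 + 72.55 + 7.03 + 25.0
= −69.42 dBm → −69.4 dBm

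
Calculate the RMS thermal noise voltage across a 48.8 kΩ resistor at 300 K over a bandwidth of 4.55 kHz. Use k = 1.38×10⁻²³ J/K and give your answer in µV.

V_n = √(4kTRB)
4kTRB = 4 × 1.38×10⁻²³ × 300 × 4.88×10⁴ × 4.55×10³ = 3.68×10⁻¹² V²
V_n = √(3.68×10⁻¹²) = 1.92×10⁻⁶ V = 1.92 µV

1.92 µV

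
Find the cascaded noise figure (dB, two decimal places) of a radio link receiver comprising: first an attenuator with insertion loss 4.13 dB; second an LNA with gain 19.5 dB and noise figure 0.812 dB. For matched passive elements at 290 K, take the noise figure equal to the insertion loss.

4.94 dB

Convert to linear (a loss of L dB is a gain of −L dB): F_i = 10^(NF_i/10), G_i = 10^(G_i,dB/10)
  Stage 1: F_1 = 10^(4.13/10) = 2.588, G_1 = 10^(−4.13/10) = 0.3864
  Stage 2: F_2 = 10^(0.812/10) = 1.206, G_2 = 10^(19.5/10) = 89.13
Friis cascade:
  F = 2.588 + (1.206 − 1)/0.3864 = 3.120
NF = 10 log₁₀(3.120) = 4.94 dB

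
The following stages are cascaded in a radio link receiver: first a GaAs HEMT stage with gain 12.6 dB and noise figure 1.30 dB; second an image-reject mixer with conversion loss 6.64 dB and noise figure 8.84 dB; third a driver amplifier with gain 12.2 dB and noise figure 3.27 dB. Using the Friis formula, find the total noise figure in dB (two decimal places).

Convert to linear (a loss of L dB is a gain of −L dB): F_i = 10^(NF_i/10), G_i = 10^(G_i,dB/10)
  Stage 1: F_1 = 10^(1.30/10) = 1.349, G_1 = 10^(12.6/10) = 18.20
  Stage 2: F_2 = 10^(8.84/10) = 7.656, G_2 = 10^(−6.64/10) = 0.2168
  Stage 3: F_3 = 10^(3.27/10) = 2.123, G_3 = 10^(12.2/10) = 16.60
Friis cascade:
  F = 1.349 + (7.656 − 1)/18.20 + (2.123 − 1)/3.945 = 1.999
NF = 10 log₁₀(1.999) = 3.01 dB

3.01 dB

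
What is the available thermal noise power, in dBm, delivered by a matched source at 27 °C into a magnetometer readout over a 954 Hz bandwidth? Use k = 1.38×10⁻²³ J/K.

−144.0 dBm

T = 27 °C + 273.15 = 300.15 K
P_n = kTB = 1.38×10⁻²³ × 300.15 × 9.54×10² = 3.95×10⁻¹⁸ W
In dBm: 10 log₁₀(3.95×10⁻¹⁸ / 10⁻³) = −144.0 dBm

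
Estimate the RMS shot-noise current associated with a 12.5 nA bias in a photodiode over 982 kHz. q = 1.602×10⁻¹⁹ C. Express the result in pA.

I_n = √(2qI·B)
2qI·B = 2 × 1.602×10⁻¹⁹ × 1.25×10⁻⁸ × 9.82×10⁵ = 3.93×10⁻²¹ A²
I_n = √(3.93×10⁻²¹) = 6.27×10⁻¹¹ A = 62.7 pA

62.7 pA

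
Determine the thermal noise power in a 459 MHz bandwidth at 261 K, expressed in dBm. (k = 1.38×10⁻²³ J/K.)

P_n = kTB = 1.38×10⁻²³ × 261 × 4.59×10⁸ = 1.65×10⁻¹² W
In dBm: 10 log₁₀(1.65×10⁻¹² / 10⁻³) = −87.8 dBm

−87.8 dBm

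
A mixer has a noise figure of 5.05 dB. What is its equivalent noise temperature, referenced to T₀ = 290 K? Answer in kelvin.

F = 10^(5.05/10) = 3.1989
T_e = (F − 1)·T₀ = (3.1989 − 1) × 290 = 638 K

638 K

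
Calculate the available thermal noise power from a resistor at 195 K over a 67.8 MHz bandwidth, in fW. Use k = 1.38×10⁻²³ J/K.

P_n = kTB = 1.38×10⁻²³ × 195 × 6.78×10⁷ = 1.82×10⁻¹³ W = 182 fW

182 fW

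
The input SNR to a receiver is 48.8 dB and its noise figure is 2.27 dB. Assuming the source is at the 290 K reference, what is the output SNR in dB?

By definition F = SNR_in/SNR_out, so in dB: SNR_out = SNR_in − NF
SNR_out = 48.8 − 2.27 = 46.53 dB

46.53 dB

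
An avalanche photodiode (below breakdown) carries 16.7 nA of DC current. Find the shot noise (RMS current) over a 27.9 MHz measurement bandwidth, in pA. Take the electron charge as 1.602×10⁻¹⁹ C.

I_n = √(2qI·B)
2qI·B = 2 × 1.602×10⁻¹⁹ × 1.67×10⁻⁸ × 2.79×10⁷ = 1.49×10⁻¹⁹ A²
I_n = √(1.49×10⁻¹⁹) = 3.86×10⁻¹⁰ A = 386 pA

386 pA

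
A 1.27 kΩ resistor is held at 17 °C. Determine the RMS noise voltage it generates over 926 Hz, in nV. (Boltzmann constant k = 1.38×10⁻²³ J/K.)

137 nV

T = 17 °C + 273.15 = 290.15 K
V_n = √(4kTRB)
4kTRB = 4 × 1.38×10⁻²³ × 290.15 × 1.27×10³ × 9.26×10² = 1.88×10⁻¹⁴ V²
V_n = √(1.88×10⁻¹⁴) = 1.37×10⁻⁷ V = 137 nV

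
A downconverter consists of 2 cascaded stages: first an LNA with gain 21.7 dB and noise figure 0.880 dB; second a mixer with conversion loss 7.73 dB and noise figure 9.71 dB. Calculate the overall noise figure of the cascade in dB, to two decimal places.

Convert to linear (a loss of L dB is a gain of −L dB): F_i = 10^(NF_i/10), G_i = 10^(G_i,dB/10)
  Stage 1: F_1 = 10^(0.880/10) = 1.225, G_1 = 10^(21.7/10) = 147.9
  Stage 2: F_2 = 10^(9.71/10) = 9.354, G_2 = 10^(−7.73/10) = 0.1687
Friis cascade:
  F = 1.225 + (9.354 − 1)/147.9 = 1.281
NF = 10 log₁₀(1.281) = 1.08 dB

1.08 dB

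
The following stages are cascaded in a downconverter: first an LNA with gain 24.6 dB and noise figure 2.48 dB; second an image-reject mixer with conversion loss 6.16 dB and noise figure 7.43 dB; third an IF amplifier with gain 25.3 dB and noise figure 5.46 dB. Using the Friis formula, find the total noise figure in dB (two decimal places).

2.61 dB

Convert to linear (a loss of L dB is a gain of −L dB): F_i = 10^(NF_i/10), G_i = 10^(G_i,dB/10)
  Stage 1: F_1 = 10^(2.48/10) = 1.770, G_1 = 10^(24.6/10) = 288.4
  Stage 2: F_2 = 10^(7.43/10) = 5.534, G_2 = 10^(−6.16/10) = 0.2421
  Stage 3: F_3 = 10^(5.46/10) = 3.516, G_3 = 10^(25.3/10) = 338.8
Friis cascade:
  F = 1.770 + (5.534 − 1)/288.4 + (3.516 − 1)/69.82 = 1.822
NF = 10 log₁₀(1.822) = 2.61 dB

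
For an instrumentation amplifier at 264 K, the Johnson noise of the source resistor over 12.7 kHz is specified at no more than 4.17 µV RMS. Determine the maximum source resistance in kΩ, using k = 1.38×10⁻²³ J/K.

Johnson–Nyquist: V_n = √(4kTRB) ⇒ R = V_n² / (4kTB)
4kTB = 4 × 1.38×10⁻²³ × 264 × 1.27×10⁴ = 1.85×10⁻¹⁶
R = (4.17×10⁻⁶)² / 1.85×10⁻¹⁶ = 9.40×10⁴ Ω = 94.0 kΩ

94.0 kΩ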